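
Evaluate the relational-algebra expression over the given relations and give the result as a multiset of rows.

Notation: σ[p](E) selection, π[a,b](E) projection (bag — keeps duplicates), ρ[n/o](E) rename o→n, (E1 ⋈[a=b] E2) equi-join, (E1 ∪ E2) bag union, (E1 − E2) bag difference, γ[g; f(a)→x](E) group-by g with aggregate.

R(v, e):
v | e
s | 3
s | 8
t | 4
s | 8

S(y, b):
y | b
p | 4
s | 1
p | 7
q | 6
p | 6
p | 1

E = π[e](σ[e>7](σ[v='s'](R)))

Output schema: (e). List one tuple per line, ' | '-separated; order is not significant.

Subexpression sizes:
  R → 4
  σ[v='s'](R) → 3
  σ[e>7](σ[v='s'](R)) → 2
  π[e](σ[e>7](σ[v='s'](R))) → 2

== RESULT ==
e
8
8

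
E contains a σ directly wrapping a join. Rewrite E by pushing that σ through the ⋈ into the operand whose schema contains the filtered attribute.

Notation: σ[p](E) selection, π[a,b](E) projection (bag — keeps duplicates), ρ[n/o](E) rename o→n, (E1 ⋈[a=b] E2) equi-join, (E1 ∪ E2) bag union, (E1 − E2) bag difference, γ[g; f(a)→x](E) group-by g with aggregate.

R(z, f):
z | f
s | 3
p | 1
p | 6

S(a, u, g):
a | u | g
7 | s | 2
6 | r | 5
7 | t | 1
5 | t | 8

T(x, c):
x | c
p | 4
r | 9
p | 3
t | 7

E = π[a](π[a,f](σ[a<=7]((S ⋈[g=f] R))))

σ filters on a, owned by the left side.
E' = π[a](π[a,f]((σ[a<=7](S) ⋈[g=f] R)))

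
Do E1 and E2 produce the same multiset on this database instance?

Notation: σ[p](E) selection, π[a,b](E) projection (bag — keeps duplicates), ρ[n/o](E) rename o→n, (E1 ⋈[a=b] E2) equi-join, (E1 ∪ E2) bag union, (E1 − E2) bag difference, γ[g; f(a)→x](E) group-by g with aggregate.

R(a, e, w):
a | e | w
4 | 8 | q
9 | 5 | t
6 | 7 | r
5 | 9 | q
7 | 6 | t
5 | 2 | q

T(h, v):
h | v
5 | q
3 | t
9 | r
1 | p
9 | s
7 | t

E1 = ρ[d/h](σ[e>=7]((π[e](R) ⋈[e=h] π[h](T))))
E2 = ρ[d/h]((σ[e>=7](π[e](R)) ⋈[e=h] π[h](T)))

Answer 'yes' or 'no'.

E1 stepwise |·|:
  R → 6
  π[e](R) → 6
  T → 6
  π[h](T) → 6
  (π[e](R) ⋈[e=h] π[h](T)) → 4
  σ[e>=7]((π[e](R) ⋈[e=h] π[h](T))) → 3
  ρ[d/h](σ[e>=7]((π[e](R) ⋈[e=h] π[h](T)))) → 3
E2 stepwise |·|:
  R → 6
  π[e](R) → 6
  σ[e>=7](π[e](R)) → 3
  T → 6
  π[h](T) → 6
  (σ[e>=7](π[e](R)) ⋈[e=h] π[h](T)) → 3
  ρ[d/h]((σ[e>=7](π[e](R)) ⋈[e=h] π[h](T))) → 3

E1 and E2 produce the same multiset:
e | d
7 | 7
9 | 9
9 | 9

yes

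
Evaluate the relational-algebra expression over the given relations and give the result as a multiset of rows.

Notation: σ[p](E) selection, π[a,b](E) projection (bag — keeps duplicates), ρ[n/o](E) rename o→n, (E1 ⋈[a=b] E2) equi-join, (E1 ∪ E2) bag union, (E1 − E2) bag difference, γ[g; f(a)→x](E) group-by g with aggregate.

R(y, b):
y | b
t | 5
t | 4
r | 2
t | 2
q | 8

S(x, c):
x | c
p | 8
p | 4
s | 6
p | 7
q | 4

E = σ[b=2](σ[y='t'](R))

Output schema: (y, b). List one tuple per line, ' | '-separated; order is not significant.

Stepwise |·|:
  R → 5
  σ[y='t'](R) → 3
  σ[b=2](σ[y='t'](R)) → 1

== RESULT ==
y | b
t | 2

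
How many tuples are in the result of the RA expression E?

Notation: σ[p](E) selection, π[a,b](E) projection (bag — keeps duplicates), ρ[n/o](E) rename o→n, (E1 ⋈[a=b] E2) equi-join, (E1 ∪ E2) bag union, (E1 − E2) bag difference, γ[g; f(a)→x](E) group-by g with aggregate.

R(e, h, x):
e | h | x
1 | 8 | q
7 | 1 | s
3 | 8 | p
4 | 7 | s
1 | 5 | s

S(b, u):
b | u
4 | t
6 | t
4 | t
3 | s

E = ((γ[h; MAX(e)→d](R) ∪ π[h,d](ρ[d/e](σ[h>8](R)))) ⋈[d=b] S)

Subexpression sizes:
  R → 5
  γ[h; MAX(e)→d](R) → 4
  R → 5
  σ[h>8](R) → 0
  ρ[d/e](σ[h>8](R)) → 0
  π[h,d](ρ[d/e](σ[h>8](R))) → 0
  (γ[h; MAX(e)→d](R) ∪ π[h,d](ρ[d/e](σ[h>8](R)))) → 4
  S → 4
  ((γ[h; MAX(e)→d](R) ∪ π[h,d](ρ[d/e](σ[h>8](R)))) ⋈[d=b] S) → 3

|E| = 3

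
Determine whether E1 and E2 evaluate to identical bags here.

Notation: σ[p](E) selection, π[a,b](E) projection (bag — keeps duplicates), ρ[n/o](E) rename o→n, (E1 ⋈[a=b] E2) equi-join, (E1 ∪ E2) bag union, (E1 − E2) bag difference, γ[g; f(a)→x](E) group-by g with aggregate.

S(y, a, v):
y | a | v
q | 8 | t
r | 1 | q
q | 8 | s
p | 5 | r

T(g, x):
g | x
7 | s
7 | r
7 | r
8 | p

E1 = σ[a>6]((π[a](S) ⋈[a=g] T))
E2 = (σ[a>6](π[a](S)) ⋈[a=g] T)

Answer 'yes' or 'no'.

E1 row counts bottom-up:
  S → 4
  π[a](S) → 4
  T → 4
  (π[a](S) ⋈[a=g] T) → 2
  σ[a>6]((π[a](S) ⋈[a=g] T)) → 2
E2 row counts bottom-up:
  S → 4
  π[a](S) → 4
  σ[a>6](π[a](S)) → 2
  T → 4
  (σ[a>6](π[a](S)) ⋈[a=g] T) → 2

E1 and E2 produce the same multiset:
a | g | x
8 | 8 | p
8 | 8 | p

yes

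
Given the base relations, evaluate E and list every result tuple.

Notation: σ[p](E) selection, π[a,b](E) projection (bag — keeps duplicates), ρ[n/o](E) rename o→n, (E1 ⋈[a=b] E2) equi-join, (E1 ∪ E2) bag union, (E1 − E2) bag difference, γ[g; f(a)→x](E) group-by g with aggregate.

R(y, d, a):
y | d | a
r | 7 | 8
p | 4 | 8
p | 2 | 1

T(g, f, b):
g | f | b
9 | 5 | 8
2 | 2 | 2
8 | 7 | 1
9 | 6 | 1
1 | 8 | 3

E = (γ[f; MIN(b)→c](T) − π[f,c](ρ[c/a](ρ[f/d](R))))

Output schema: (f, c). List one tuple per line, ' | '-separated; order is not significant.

Per-node cardinality:
  T → 5
  γ[f; MIN(b)→c](T) → 5
  R → 3
  ρ[f/d](R) → 3
  ρ[c/a](ρ[f/d](R)) → 3
  π[f,c](ρ[c/a](ρ[f/d](R))) → 3
  (γ[f; MIN(b)→c](T) − π[f,c](ρ[c/a](ρ[f/d](R)))) → 5

== RESULT ==
f | c
2 | 2
5 | 8
6 | 1
7 | 1
8 | 3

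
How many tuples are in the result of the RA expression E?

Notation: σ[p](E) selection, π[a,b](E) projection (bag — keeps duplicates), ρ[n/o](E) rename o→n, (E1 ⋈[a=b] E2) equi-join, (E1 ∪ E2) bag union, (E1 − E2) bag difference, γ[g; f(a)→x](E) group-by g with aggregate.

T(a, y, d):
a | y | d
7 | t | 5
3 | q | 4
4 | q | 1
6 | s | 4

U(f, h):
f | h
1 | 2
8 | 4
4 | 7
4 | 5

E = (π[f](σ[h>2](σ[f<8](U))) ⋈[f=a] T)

Per-node cardinality:
  U → 4
  σ[f<8](U) → 3
  σ[h>2](σ[f<8](U)) → 2
  π[f](σ[h>2](σ[f<8](U))) → 2
  T → 4
  (π[f](σ[h>2](σ[f<8](U))) ⋈[f=a] T) → 2

|E| = 2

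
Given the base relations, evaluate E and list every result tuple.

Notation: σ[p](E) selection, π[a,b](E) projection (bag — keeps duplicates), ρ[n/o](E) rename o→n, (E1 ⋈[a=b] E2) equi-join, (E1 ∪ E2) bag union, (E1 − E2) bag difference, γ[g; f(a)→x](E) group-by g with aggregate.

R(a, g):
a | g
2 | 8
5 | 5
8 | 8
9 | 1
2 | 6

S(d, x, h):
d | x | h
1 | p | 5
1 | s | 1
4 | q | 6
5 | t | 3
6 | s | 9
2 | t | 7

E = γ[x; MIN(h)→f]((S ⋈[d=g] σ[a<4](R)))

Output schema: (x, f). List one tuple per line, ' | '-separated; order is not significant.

Per-node cardinality:
  S → 6
  R → 5
  σ[a<4](R) → 2
  (S ⋈[d=g] σ[a<4](R)) → 1
  γ[x; MIN(h)→f]((S ⋈[d=g] σ[a<4](R))) → 1

== RESULT ==
x | f
s | 9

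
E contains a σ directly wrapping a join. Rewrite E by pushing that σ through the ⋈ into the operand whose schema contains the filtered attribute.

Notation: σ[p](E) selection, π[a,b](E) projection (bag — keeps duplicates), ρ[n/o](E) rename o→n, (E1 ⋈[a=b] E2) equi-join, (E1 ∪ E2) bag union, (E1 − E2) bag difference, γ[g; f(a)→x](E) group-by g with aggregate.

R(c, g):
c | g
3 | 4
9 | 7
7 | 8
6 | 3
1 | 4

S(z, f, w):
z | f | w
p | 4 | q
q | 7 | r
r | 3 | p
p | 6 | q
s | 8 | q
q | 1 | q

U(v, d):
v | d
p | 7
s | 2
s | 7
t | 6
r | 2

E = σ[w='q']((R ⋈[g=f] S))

σ filters on w, owned by the right side.
E' = (R ⋈[g=f] σ[w='q'](S))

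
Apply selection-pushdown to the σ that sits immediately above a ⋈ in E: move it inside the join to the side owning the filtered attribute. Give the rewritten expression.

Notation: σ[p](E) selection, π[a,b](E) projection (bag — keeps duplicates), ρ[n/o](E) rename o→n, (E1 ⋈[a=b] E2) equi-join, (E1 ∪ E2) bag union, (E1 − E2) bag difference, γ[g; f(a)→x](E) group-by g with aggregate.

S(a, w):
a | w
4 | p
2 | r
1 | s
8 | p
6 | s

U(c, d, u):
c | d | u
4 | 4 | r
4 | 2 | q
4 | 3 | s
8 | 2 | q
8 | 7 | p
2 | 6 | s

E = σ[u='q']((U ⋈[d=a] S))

σ filters on u, owned by the left side.
E' = (σ[u='q'](U) ⋈[d=a] S)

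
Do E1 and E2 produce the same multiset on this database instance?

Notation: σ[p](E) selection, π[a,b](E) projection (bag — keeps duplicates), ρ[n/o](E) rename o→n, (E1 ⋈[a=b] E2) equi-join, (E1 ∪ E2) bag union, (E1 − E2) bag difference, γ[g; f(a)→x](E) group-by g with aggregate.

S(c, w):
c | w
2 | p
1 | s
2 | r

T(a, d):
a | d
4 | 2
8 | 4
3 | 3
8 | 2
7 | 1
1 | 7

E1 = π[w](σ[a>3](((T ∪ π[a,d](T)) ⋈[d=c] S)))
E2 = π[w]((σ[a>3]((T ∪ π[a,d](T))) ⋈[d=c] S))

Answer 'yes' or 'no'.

E1 subexpression sizes:
  T → 6
  T → 6
  π[a,d](T) → 6
  (T ∪ π[a,d](T)) → 12
  S → 3
  ((T ∪ π[a,d](T)) ⋈[d=c] S) → 10
  σ[a>3](((T ∪ π[a,d](T)) ⋈[d=c] S)) → 10
  π[w](σ[a>3](((T ∪ π[a,d](T)) ⋈[d=c] S))) → 10
E2 subexpression sizes:
  T → 6
  T → 6
  π[a,d](T) → 6
  (T ∪ π[a,d](T)) → 12
  σ[a>3]((T ∪ π[a,d](T))) → 8
  S → 3
  (σ[a>3]((T ∪ π[a,d](T))) ⋈[d=c] S) → 10
  π[w]((σ[a>3]((T ∪ π[a,d](T))) ⋈[d=c] S)) → 10

E1 and E2 produce the same multiset:
w
p
p
p
p
r
r
r
r
s
s

yes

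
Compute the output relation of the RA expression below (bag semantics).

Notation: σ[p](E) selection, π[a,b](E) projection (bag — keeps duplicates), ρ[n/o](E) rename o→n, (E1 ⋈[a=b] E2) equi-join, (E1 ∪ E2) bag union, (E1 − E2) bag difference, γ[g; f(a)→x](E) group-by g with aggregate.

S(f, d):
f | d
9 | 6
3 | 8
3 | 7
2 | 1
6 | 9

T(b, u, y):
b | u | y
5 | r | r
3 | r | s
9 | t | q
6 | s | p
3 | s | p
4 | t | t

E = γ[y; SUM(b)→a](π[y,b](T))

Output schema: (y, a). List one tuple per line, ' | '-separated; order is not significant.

Per-node cardinality:
  T → 6
  π[y,b](T) → 6
  γ[y; SUM(b)→a](π[y,b](T)) → 5

== RESULT ==
y | a
p | 9
q | 9
r | 5
s | 3
t | 4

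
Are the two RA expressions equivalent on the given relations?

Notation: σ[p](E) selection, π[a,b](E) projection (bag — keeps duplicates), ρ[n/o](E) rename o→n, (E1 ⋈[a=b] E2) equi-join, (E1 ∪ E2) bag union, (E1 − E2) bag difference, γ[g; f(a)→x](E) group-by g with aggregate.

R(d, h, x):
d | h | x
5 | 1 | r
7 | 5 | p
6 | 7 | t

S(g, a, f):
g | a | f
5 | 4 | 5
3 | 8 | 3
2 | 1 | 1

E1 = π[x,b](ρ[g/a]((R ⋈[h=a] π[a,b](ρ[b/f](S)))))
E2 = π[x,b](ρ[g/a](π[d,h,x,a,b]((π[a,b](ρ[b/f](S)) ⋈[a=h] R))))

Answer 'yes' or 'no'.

E1 stepwise |·|:
  R → 3
  S → 3
  ρ[b/f](S) → 3
  π[a,b](ρ[b/f](S)) → 3
  (R ⋈[h=a] π[a,b](ρ[b/f](S))) → 1
  ρ[g/a]((R ⋈[h=a] π[a,b](ρ[b/f](S)))) → 1
  π[x,b](ρ[g/a]((R ⋈[h=a] π[a,b](ρ[b/f](S))))) → 1
E2 stepwise |·|:
  S → 3
  ρ[b/f](S) → 3
  π[a,b](ρ[b/f](S)) → 3
  R → 3
  (π[a,b](ρ[b/f](S)) ⋈[a=h] R) → 1
  π[d,h,x,a,b]((π[a,b](ρ[b/f](S)) ⋈[a=h] R)) → 1
  ρ[g/a](π[d,h,x,a,b]((π[a,b](ρ[b/f](S)) ⋈[a=h] R))) → 1
  π[x,b](ρ[g/a](π[d,h,x,a,b]((π[a,b](ρ[b/f](S)) ⋈[a=h] R)))) → 1

E1 and E2 produce the same multiset:
x | b
r | 1

yes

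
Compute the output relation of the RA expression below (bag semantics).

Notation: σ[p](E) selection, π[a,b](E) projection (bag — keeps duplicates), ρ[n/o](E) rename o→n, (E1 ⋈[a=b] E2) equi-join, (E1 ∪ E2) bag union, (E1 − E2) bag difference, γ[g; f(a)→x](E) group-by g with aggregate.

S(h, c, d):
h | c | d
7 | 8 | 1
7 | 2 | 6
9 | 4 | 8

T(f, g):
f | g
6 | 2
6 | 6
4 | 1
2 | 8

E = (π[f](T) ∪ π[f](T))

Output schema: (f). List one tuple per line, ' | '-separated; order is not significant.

Row counts bottom-up:
  T → 4
  π[f](T) → 4
  T → 4
  π[f](T) → 4
  (π[f](T) ∪ π[f](T)) → 8

== RESULT ==
f
2
2
4
4
6
6
6
6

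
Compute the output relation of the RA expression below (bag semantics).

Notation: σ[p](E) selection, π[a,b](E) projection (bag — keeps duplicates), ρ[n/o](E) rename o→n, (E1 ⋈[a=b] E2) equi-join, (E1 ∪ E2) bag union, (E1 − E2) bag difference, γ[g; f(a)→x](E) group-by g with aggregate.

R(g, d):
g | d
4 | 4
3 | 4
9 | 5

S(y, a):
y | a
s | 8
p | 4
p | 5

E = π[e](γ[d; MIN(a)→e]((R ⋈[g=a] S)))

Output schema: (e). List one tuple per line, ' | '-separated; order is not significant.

Subexpression sizes:
  R → 3
  S → 3
  (R ⋈[g=a] S) → 1
  γ[d; MIN(a)→e]((R ⋈[g=a] S)) → 1
  π[e](γ[d; MIN(a)→e]((R ⋈[g=a] S))) → 1

== RESULT ==
e
4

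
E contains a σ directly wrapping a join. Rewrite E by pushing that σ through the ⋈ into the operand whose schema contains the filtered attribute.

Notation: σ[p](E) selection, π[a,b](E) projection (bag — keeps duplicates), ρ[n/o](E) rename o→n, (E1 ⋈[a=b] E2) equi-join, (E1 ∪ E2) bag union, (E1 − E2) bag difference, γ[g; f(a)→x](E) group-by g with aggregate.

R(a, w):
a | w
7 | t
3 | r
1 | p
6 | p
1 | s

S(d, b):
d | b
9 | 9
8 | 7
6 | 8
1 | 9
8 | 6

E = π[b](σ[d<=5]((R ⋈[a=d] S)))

σ filters on d, owned by the right side.
E' = π[b]((R ⋈[a=d] σ[d<=5](S)))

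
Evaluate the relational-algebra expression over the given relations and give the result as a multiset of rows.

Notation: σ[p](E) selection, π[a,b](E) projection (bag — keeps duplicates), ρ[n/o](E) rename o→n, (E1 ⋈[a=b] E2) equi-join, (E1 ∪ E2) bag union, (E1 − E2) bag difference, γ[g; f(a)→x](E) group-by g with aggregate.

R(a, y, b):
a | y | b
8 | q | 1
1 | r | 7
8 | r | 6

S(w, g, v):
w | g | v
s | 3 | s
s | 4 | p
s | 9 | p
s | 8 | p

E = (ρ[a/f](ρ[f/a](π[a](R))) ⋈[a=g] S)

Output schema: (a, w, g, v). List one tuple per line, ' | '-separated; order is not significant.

Row counts bottom-up:
  R → 3
  π[a](R) → 3
  ρ[f/a](π[a](R)) → 3
  ρ[a/f](ρ[f/a](π[a](R))) → 3
  S → 4
  (ρ[a/f](ρ[f/a](π[a](R))) ⋈[a=g] S) → 2

== RESULT ==
a | w | g | v
8 | s | 8 | p
8 | s | 8 | p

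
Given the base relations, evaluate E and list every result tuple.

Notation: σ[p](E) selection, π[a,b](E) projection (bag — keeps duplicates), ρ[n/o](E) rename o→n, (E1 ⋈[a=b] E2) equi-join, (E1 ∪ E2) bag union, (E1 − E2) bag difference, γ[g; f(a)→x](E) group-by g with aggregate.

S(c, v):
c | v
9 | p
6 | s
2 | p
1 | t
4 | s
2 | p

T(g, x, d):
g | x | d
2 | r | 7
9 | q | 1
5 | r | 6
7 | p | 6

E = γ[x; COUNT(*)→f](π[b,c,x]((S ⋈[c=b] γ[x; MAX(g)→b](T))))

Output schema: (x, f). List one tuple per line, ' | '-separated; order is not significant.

Per-node cardinality:
  S → 6
  T → 4
  γ[x; MAX(g)→b](T) → 3
  (S ⋈[c=b] γ[x; MAX(g)→b](T)) → 1
  π[b,c,x]((S ⋈[c=b] γ[x; MAX(g)→b](T))) → 1
  γ[x; COUNT(*)→f](π[b,c,x]((S ⋈[c=b] γ[x; MAX(g)→b](T)))) → 1

== RESULT ==
x | f
q | 1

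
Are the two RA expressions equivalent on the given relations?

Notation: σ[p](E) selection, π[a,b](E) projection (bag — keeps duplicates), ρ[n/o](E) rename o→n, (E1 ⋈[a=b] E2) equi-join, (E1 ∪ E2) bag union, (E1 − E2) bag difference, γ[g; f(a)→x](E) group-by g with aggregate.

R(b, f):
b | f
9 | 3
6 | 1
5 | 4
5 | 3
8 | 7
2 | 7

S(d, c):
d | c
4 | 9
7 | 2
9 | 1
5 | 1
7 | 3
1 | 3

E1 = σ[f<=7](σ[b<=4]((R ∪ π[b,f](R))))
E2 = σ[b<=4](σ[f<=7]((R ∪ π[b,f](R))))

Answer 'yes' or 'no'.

E1 row counts bottom-up:
  R → 6
  R → 6
  π[b,f](R) → 6
  (R ∪ π[b,f](R)) → 12
  σ[b<=4]((R ∪ π[b,f](R))) → 2
  σ[f<=7](σ[b<=4]((R ∪ π[b,f](R)))) → 2
E2 row counts bottom-up:
  R → 6
  R → 6
  π[b,f](R) → 6
  (R ∪ π[b,f](R)) → 12
  σ[f<=7]((R ∪ π[b,f](R))) → 12
  σ[b<=4](σ[f<=7]((R ∪ π[b,f](R)))) → 2

E1 and E2 produce the same multiset:
b | f
2 | 7
2 | 7

yes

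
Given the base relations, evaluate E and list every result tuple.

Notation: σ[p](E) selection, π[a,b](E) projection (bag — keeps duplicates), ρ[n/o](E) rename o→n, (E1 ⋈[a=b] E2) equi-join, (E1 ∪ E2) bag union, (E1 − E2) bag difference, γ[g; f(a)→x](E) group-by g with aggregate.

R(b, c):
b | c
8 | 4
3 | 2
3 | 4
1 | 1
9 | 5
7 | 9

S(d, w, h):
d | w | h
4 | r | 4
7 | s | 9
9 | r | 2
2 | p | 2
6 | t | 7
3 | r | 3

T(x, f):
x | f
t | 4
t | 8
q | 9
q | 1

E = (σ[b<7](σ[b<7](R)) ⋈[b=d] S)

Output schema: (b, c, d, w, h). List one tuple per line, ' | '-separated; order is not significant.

Subexpression sizes:
  R → 6
  σ[b<7](R) → 3
  σ[b<7](σ[b<7](R)) → 3
  S → 6
  (σ[b<7](σ[b<7](R)) ⋈[b=d] S) → 2

== RESULT ==
b | c | d | w | h
3 | 2 | 3 | r | 3
3 | 4 | 3 | r | 3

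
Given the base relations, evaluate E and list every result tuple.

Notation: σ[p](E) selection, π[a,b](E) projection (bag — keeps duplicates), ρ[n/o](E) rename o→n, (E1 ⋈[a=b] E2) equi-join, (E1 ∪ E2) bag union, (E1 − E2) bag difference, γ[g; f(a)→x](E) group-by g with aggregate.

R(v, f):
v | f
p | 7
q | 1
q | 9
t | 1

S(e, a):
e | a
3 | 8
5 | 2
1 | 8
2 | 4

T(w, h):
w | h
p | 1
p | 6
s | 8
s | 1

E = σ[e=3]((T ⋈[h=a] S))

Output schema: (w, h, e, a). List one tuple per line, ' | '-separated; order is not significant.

Stepwise |·|:
  T → 4
  S → 4
  (T ⋈[h=a] S) → 2
  σ[e=3]((T ⋈[h=a] S)) → 1

== RESULT ==
w | h | e | a
s | 8 | 3 | 8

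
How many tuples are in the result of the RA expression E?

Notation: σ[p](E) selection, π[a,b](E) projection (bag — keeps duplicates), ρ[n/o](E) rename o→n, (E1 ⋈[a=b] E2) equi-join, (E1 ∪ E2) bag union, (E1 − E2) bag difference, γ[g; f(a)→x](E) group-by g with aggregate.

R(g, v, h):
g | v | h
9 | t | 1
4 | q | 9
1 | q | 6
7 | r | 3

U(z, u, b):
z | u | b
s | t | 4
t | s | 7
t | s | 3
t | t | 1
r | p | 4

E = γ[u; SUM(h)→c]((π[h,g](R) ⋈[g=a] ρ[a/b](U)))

Subexpression sizes:
  R → 4
  π[h,g](R) → 4
  U → 5
  ρ[a/b](U) → 5
  (π[h,g](R) ⋈[g=a] ρ[a/b](U)) → 4
  γ[u; SUM(h)→c]((π[h,g](R) ⋈[g=a] ρ[a/b](U))) → 3

|E| = 3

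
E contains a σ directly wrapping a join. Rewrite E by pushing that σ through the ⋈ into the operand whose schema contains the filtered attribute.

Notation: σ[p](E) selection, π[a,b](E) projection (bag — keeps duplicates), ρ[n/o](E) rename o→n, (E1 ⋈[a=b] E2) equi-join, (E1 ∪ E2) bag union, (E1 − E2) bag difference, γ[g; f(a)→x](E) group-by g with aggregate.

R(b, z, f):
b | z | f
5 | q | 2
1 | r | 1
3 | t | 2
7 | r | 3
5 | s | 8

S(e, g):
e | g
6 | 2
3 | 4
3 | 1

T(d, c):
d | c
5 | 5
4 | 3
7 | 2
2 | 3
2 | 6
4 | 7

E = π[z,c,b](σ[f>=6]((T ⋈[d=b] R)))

σ filters on f, owned by the right side.
E' = π[z,c,b]((T ⋈[d=b] σ[f>=6](R)))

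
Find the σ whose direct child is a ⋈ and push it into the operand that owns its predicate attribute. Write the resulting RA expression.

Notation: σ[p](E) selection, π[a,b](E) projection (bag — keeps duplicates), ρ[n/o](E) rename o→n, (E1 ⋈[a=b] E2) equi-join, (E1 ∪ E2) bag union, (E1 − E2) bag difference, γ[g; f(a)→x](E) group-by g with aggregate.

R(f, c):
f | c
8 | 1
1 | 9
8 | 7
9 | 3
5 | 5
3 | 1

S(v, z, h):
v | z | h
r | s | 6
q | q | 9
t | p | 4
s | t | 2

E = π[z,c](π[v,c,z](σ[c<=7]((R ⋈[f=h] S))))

σ filters on c, owned by the left side.
E' = π[z,c](π[v,c,z]((σ[c<=7](R) ⋈[f=h] S)))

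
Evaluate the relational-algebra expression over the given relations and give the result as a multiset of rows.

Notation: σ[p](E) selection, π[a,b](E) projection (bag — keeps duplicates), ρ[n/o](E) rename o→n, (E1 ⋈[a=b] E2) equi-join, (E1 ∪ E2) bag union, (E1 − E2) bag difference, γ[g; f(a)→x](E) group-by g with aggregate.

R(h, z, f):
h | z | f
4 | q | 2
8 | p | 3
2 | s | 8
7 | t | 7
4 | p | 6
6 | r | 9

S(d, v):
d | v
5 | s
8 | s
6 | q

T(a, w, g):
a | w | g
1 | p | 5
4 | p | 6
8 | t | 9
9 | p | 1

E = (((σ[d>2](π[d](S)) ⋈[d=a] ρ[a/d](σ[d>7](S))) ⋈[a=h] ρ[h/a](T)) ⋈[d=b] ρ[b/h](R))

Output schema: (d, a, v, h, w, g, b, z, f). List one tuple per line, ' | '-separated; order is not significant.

Stepwise |·|:
  S → 3
  π[d](S) → 3
  σ[d>2](π[d](S)) → 3
  S → 3
  σ[d>7](S) → 1
  ρ[a/d](σ[d>7](S)) → 1
  (σ[d>2](π[d](S)) ⋈[d=a] ρ[a/d](σ[d>7](S))) → 1
  T → 4
  ρ[h/a](T) → 4
  ((σ[d>2](π[d](S)) ⋈[d=a] ρ[a/d](σ[d>7](S))) ⋈[a=h] ρ[h/a](T)) → 1
  R → 6
  ρ[b/h](R) → 6
  (((σ[d>2](π[d](S)) ⋈[d=a] ρ[a/d](σ[d>7](S))) ⋈[a=h] ρ[h/a](T)) ⋈[d=b] ρ[b/h](R)) → 1

== RESULT ==
d | a | v | h | w | g | b | z | f
8 | 8 | s | 8 | t | 9 | 8 | p | 3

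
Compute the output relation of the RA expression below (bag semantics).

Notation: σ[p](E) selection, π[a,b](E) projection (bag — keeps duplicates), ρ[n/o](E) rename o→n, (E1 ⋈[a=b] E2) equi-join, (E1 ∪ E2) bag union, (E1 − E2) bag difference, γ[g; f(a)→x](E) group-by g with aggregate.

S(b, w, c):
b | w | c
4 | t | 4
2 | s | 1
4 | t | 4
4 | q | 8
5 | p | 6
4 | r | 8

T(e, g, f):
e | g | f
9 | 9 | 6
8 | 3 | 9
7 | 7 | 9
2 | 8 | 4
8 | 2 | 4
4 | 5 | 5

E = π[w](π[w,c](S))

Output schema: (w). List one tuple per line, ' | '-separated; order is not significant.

Stepwise |·|:
  S → 6
  π[w,c](S) → 6
  π[w](π[w,c](S)) → 6

== RESULT ==
w
p
q
r
s
t
t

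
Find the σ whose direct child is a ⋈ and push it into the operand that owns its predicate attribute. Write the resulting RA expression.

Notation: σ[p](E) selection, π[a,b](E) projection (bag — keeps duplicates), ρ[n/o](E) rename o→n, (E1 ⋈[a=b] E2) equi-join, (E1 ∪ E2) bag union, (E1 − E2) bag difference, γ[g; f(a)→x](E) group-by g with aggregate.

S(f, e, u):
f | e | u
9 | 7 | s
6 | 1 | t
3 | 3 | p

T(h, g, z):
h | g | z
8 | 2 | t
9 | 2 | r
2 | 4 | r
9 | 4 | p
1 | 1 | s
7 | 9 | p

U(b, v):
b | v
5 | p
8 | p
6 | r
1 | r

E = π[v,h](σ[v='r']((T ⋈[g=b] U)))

σ filters on v, owned by the right side.
E' = π[v,h]((T ⋈[g=b] σ[v='r'](U)))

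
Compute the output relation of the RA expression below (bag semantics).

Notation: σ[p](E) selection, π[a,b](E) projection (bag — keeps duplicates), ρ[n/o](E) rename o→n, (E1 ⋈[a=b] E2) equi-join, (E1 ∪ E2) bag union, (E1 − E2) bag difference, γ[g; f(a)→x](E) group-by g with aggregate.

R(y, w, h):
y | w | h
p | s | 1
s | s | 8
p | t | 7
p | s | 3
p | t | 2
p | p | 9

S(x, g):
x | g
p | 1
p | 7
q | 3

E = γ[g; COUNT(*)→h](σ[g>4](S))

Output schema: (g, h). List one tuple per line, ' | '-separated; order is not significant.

Row counts bottom-up:
  S → 3
  σ[g>4](S) → 1
  γ[g; COUNT(*)→h](σ[g>4](S)) → 1

== RESULT ==
g | h
7 | 1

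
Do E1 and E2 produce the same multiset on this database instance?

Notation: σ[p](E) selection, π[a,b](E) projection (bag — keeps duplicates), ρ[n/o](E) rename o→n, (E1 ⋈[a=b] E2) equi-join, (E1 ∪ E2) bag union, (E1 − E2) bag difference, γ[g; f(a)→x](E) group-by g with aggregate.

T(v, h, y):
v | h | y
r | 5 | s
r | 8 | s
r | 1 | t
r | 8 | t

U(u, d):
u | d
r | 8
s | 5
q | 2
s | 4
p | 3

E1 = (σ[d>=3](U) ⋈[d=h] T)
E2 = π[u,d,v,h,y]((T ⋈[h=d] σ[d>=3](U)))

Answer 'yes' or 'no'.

E1 row counts bottom-up:
  U → 5
  σ[d>=3](U) → 4
  T → 4
  (σ[d>=3](U) ⋈[d=h] T) → 3
E2 row counts bottom-up:
  T → 4
  U → 5
  σ[d>=3](U) → 4
  (T ⋈[h=d] σ[d>=3](U)) → 3
  π[u,d,v,h,y]((T ⋈[h=d] σ[d>=3](U))) → 3

E1 and E2 produce the same multiset:
u | d | v | h | y
r | 8 | r | 8 | s
r | 8 | r | 8 | t
s | 5 | r | 5 | s

yes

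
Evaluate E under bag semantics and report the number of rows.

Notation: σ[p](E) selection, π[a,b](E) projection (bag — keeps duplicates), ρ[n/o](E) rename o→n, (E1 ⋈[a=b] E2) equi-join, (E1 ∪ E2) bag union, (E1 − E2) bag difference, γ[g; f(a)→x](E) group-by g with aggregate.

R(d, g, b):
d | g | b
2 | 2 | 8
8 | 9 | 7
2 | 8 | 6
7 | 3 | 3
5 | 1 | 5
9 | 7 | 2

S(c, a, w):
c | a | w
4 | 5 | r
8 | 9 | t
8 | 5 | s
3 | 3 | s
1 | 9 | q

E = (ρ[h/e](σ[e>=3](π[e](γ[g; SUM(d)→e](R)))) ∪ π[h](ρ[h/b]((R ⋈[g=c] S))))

Row counts bottom-up:
  R → 6
  γ[g; SUM(d)→e](R) → 6
  π[e](γ[g; SUM(d)→e](R)) → 6
  σ[e>=3](π[e](γ[g; SUM(d)→e](R))) → 4
  ρ[h/e](σ[e>=3](π[e](γ[g; SUM(d)→e](R)))) → 4
  R → 6
  S → 5
  (R ⋈[g=c] S) → 4
  ρ[h/b]((R ⋈[g=c] S)) → 4
  π[h](ρ[h/b]((R ⋈[g=c] S))) → 4
  (ρ[h/e](σ[e>=3](π[e](γ[g; SUM(d)→e](R)))) ∪ π[h](ρ[h/b]((R ⋈[g=c] S)))) → 8

|E| = 8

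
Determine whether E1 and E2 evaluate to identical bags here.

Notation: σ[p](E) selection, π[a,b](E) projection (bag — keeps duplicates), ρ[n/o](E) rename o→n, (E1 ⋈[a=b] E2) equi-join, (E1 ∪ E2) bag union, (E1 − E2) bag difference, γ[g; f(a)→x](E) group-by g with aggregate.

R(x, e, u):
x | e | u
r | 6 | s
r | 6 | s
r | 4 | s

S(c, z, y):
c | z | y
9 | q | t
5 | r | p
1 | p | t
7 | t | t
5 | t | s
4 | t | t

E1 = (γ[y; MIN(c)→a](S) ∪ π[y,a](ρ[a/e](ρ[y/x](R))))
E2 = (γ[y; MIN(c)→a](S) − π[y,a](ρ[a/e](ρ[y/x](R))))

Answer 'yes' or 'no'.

E1 per-node cardinality:
  S → 6
  γ[y; MIN(c)→a](S) → 3
  R → 3
  ρ[y/x](R) → 3
  ρ[a/e](ρ[y/x](R)) → 3
  π[y,a](ρ[a/e](ρ[y/x](R))) → 3
  (γ[y; MIN(c)→a](S) ∪ π[y,a](ρ[a/e](ρ[y/x](R)))) → 6
E2 per-node cardinality:
  S → 6
  γ[y; MIN(c)→a](S) → 3
  R → 3
  ρ[y/x](R) → 3
  ρ[a/e](ρ[y/x](R)) → 3
  π[y,a](ρ[a/e](ρ[y/x](R))) → 3
  (γ[y; MIN(c)→a](S) − π[y,a](ρ[a/e](ρ[y/x](R)))) → 3

E1 result:
y | a
p | 5
r | 4
r | 6
r | 6
s | 5
t | 1
E2 result:
y | a
p | 5
s | 5
t | 1
Witness: ('r', 4) appears 1× in E1 but 0× in E2.

no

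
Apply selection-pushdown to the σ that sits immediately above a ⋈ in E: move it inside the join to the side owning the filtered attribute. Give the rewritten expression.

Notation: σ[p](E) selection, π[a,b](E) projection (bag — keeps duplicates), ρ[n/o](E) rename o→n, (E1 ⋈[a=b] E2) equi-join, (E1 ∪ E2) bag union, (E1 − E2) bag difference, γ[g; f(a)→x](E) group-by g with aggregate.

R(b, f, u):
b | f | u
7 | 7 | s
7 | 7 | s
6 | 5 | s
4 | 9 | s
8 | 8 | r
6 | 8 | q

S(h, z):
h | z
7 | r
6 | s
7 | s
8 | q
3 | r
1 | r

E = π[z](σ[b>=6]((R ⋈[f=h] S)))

σ filters on b, owned by the left side.
E' = π[z]((σ[b>=6](R) ⋈[f=h] S))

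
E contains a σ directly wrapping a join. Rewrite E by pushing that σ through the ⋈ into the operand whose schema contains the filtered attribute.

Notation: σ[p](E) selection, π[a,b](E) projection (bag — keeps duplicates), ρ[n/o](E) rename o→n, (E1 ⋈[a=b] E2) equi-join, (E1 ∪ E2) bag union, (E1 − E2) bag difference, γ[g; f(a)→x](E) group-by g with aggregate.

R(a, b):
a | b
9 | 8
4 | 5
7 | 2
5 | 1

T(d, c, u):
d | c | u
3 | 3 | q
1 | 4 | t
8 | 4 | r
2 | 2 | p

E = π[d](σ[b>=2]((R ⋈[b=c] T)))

σ filters on b, owned by the left side.
E' = π[d]((σ[b>=2](R) ⋈[b=c] T))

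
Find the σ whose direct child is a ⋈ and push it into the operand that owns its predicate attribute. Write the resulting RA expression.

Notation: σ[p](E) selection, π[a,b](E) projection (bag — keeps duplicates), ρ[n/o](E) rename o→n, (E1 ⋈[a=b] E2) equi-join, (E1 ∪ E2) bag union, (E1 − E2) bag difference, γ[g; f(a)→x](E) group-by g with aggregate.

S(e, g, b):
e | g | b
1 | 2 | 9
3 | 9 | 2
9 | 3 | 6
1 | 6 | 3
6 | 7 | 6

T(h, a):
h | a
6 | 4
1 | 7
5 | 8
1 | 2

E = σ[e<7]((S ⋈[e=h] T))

σ filters on e, owned by the left side.
E' = (σ[e<7](S) ⋈[e=h] T)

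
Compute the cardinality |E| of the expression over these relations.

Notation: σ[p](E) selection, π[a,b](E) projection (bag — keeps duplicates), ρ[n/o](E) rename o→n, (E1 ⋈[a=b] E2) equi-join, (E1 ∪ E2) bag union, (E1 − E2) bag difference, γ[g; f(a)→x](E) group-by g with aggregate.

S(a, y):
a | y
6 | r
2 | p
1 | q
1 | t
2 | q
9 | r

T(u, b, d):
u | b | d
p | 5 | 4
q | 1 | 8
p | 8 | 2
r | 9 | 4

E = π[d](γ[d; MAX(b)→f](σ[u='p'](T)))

Per-node cardinality:
  T → 4
  σ[u='p'](T) → 2
  γ[d; MAX(b)→f](σ[u='p'](T)) → 2
  π[d](γ[d; MAX(b)→f](σ[u='p'](T))) → 2

|E| = 2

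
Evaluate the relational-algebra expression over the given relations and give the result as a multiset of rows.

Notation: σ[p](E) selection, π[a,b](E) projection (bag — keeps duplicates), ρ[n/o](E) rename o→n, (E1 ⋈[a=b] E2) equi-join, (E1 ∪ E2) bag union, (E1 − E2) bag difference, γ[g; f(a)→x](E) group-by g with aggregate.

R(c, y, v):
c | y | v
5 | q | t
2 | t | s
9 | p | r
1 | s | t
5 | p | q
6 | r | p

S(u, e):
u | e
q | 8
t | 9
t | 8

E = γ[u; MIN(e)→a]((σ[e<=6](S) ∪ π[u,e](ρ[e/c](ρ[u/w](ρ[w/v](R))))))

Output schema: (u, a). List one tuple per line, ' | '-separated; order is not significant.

Per-node cardinality:
  S → 3
  σ[e<=6](S) → 0
  R → 6
  ρ[w/v](R) → 6
  ρ[u/w](ρ[w/v](R)) → 6
  ρ[e/c](ρ[u/w](ρ[w/v](R))) → 6
  π[u,e](ρ[e/c](ρ[u/w](ρ[w/v](R)))) → 6
  (σ[e<=6](S) ∪ π[u,e](ρ[e/c](ρ[u/w](ρ[w/v](R))))) → 6
  γ[u; MIN(e)→a]((σ[e<=6](S) ∪ π[u,e](ρ[e/c](ρ[u/w](ρ[w/v](R)))))) → 5

== RESULT ==
u | a
p | 6
q | 5
r | 9
s | 2
t | 1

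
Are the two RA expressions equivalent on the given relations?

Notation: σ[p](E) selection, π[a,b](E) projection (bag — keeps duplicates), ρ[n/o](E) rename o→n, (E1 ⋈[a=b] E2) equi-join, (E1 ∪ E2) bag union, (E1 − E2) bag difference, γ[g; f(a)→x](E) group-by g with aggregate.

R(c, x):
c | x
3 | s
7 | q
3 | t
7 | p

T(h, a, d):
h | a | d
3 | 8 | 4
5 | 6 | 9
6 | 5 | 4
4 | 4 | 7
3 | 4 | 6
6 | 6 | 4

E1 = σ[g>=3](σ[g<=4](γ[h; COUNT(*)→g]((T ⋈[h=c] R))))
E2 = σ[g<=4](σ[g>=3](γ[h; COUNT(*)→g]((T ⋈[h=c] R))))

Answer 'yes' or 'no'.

E1 stepwise |·|:
  T → 6
  R → 4
  (T ⋈[h=c] R) → 4
  γ[h; COUNT(*)→g]((T ⋈[h=c] R)) → 1
  σ[g<=4](γ[h; COUNT(*)→g]((T ⋈[h=c] R))) → 1
  σ[g>=3](σ[g<=4](γ[h; COUNT(*)→g]((T ⋈[h=c] R)))) → 1
E2 stepwise |·|:
  T → 6
  R → 4
  (T ⋈[h=c] R) → 4
  γ[h; COUNT(*)→g]((T ⋈[h=c] R)) → 1
  σ[g>=3](γ[h; COUNT(*)→g]((T ⋈[h=c] R))) → 1
  σ[g<=4](σ[g>=3](γ[h; COUNT(*)→g]((T ⋈[h=c] R)))) → 1

E1 and E2 produce the same multiset:
h | g
3 | 4

yes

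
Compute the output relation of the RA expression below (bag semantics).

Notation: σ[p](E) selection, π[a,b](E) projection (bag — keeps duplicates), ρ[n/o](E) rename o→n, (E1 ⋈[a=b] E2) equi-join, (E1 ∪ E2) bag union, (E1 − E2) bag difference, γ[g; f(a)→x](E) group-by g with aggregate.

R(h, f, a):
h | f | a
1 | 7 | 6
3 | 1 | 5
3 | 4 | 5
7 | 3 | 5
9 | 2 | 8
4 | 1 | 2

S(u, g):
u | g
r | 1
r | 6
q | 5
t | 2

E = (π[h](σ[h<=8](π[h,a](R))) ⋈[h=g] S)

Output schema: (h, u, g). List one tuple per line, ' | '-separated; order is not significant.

Subexpression sizes:
  R → 6
  π[h,a](R) → 6
  σ[h<=8](π[h,a](R)) → 5
  π[h](σ[h<=8](π[h,a](R))) → 5
  S → 4
  (π[h](σ[h<=8](π[h,a](R))) ⋈[h=g] S) → 1

== RESULT ==
h | u | g
1 | r | 1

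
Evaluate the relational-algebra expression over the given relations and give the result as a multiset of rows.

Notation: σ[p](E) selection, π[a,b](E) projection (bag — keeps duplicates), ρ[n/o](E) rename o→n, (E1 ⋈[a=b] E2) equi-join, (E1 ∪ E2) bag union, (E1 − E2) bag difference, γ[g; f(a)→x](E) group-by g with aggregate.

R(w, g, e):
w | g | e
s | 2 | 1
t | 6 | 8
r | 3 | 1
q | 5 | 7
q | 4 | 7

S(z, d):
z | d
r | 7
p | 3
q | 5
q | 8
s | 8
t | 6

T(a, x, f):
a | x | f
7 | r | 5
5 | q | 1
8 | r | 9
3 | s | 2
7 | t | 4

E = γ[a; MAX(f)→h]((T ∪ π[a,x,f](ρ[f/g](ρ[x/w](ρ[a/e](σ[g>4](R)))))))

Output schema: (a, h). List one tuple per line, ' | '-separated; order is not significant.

Stepwise |·|:
  T → 5
  R → 5
  σ[g>4](R) → 2
  ρ[a/e](σ[g>4](R)) → 2
  ρ[x/w](ρ[a/e](σ[g>4](R))) → 2
  ρ[f/g](ρ[x/w](ρ[a/e](σ[g>4](R)))) → 2
  π[a,x,f](ρ[f/g](ρ[x/w](ρ[a/e](σ[g>4](R))))) → 2
  (T ∪ π[a,x,f](ρ[f/g](ρ[x/w](ρ[a/e](σ[g>4](R)))))) → 7
  γ[a; MAX(f)→h]((T ∪ π[a,x,f](ρ[f/g](ρ[x/w](ρ[a/e](σ[g>4](R))))))) → 4

== RESULT ==
a | h
3 | 2
5 | 1
7 | 5
8 | 9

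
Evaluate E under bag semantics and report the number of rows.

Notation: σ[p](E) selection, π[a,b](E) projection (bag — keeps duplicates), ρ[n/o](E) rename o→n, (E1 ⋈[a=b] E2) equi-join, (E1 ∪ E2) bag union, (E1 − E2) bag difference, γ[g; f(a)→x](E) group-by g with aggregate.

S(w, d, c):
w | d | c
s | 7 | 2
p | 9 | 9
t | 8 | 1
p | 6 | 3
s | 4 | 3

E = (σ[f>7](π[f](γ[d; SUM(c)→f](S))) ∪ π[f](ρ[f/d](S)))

Row counts bottom-up:
  S → 5
  γ[d; SUM(c)→f](S) → 5
  π[f](γ[d; SUM(c)→f](S)) → 5
  σ[f>7](π[f](γ[d; SUM(c)→f](S))) → 1
  S → 5
  ρ[f/d](S) → 5
  π[f](ρ[f/d](S)) → 5
  (σ[f>7](π[f](γ[d; SUM(c)→f](S))) ∪ π[f](ρ[f/d](S))) → 6

|E| = 6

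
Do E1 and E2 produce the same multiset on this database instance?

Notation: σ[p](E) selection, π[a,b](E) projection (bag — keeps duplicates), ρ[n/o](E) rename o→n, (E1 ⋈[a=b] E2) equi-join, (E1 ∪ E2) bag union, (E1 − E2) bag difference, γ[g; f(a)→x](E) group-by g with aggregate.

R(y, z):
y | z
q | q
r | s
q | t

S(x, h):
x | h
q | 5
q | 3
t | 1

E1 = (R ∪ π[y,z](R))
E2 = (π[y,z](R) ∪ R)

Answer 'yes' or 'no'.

E1 subexpression sizes:
  R → 3
  R → 3
  π[y,z](R) → 3
  (R ∪ π[y,z](R)) → 6
E2 subexpression sizes:
  R → 3
  π[y,z](R) → 3
  R → 3
  (π[y,z](R) ∪ R) → 6

E1 and E2 produce the same multiset:
y | z
q | q
q | q
q | t
q | t
r | s
r | s

yes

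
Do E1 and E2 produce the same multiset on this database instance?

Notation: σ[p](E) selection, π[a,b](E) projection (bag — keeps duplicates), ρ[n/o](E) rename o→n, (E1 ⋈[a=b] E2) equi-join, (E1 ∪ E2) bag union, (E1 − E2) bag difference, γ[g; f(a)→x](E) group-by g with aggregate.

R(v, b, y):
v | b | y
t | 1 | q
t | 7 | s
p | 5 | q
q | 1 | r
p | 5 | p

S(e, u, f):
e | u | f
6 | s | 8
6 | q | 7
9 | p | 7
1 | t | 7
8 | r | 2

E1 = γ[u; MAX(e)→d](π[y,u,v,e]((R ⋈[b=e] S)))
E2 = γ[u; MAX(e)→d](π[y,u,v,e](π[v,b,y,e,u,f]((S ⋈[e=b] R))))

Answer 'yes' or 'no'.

E1 subexpression sizes:
  R → 5
  S → 5
  (R ⋈[b=e] S) → 2
  π[y,u,v,e]((R ⋈[b=e] S)) → 2
  γ[u; MAX(e)→d](π[y,u,v,e]((R ⋈[b=e] S))) → 1
E2 subexpression sizes:
  S → 5
  R → 5
  (S ⋈[e=b] R) → 2
  π[v,b,y,e,u,f]((S ⋈[e=b] R)) → 2
  π[y,u,v,e](π[v,b,y,e,u,f]((S ⋈[e=b] R))) → 2
  γ[u; MAX(e)→d](π[y,u,v,e](π[v,b,y,e,u,f]((S ⋈[e=b] R)))) → 1

E1 and E2 produce the same multiset:
u | d
t | 1

yes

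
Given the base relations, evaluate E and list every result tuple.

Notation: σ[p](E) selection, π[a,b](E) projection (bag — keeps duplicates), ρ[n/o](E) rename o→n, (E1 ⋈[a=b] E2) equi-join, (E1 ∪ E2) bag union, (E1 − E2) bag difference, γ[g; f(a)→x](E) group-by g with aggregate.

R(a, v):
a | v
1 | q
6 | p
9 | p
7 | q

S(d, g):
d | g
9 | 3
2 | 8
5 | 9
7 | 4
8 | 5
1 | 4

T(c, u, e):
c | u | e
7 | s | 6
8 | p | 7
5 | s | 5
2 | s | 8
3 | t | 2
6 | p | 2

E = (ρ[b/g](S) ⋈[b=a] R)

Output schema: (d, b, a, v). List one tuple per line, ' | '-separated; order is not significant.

Per-node cardinality:
  S → 6
  ρ[b/g](S) → 6
  R → 4
  (ρ[b/g](S) ⋈[b=a] R) → 1

== RESULT ==
d | b | a | v
5 | 9 | 9 | p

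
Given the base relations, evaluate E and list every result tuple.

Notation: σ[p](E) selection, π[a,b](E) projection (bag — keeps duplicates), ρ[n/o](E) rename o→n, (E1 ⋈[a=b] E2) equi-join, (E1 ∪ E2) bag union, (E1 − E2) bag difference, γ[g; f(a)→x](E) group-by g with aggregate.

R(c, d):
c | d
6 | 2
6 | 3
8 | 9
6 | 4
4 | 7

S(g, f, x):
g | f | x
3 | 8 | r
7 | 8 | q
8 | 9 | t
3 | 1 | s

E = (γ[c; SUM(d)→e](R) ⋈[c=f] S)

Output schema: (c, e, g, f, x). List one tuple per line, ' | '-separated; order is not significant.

Stepwise |·|:
  R → 5
  γ[c; SUM(d)→e](R) → 3
  S → 4
  (γ[c; SUM(d)→e](R) ⋈[c=f] S) → 2

== RESULT ==
c | e | g | f | x
8 | 9 | 3 | 8 | r
8 | 9 | 7 | 8 | q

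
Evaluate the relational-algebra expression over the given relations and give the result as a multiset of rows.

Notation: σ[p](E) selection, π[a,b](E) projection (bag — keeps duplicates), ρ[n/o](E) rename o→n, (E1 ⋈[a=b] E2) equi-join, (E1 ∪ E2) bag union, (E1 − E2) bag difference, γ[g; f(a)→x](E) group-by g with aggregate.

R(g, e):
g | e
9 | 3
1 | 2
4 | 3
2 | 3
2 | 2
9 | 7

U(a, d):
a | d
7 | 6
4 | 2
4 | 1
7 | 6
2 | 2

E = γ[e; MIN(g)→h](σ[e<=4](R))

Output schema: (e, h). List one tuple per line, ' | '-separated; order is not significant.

Stepwise |·|:
  R → 6
  σ[e<=4](R) → 5
  γ[e; MIN(g)→h](σ[e<=4](R)) → 2

== RESULT ==
e | h
2 | 1
3 | 2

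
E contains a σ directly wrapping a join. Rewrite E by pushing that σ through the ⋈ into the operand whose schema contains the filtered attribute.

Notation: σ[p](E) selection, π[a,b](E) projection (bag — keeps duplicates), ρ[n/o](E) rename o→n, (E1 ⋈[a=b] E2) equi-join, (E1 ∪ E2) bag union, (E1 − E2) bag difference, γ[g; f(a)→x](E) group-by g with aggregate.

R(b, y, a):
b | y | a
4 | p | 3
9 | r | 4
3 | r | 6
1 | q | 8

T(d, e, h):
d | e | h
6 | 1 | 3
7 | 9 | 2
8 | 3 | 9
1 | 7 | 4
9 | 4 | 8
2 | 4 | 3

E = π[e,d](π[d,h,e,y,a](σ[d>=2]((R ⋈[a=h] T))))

σ filters on d, owned by the right side.
E' = π[e,d](π[d,h,e,y,a]((R ⋈[a=h] σ[d>=2](T))))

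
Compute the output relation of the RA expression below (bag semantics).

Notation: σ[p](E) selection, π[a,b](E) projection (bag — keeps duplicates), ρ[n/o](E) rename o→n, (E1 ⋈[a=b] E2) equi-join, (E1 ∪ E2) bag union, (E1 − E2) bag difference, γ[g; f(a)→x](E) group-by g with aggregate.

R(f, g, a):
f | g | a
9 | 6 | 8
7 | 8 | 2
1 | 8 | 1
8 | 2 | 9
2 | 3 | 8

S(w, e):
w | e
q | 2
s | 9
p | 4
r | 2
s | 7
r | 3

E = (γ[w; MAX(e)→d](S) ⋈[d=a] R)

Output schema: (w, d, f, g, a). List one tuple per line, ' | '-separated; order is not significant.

Per-node cardinality:
  S → 6
  γ[w; MAX(e)→d](S) → 4
  R → 5
  (γ[w; MAX(e)→d](S) ⋈[d=a] R) → 2

== RESULT ==
w | d | f | g | a
q | 2 | 7 | 8 | 2
s | 9 | 8 | 2 | 9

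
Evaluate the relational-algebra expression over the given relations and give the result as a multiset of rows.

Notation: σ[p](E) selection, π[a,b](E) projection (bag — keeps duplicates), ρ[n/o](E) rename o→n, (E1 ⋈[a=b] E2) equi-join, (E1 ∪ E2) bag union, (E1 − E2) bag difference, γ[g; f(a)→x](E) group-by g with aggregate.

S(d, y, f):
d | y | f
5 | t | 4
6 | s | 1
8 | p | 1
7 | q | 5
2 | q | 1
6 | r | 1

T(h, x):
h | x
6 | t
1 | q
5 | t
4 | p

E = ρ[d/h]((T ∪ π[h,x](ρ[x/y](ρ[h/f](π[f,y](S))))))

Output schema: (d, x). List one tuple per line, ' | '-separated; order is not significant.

Subexpression sizes:
  T → 4
  S → 6
  π[f,y](S) → 6
  ρ[h/f](π[f,y](S)) → 6
  ρ[x/y](ρ[h/f](π[f,y](S))) → 6
  π[h,x](ρ[x/y](ρ[h/f](π[f,y](S)))) → 6
  (T ∪ π[h,x](ρ[x/y](ρ[h/f](π[f,y](S))))) → 10
  ρ[d/h]((T ∪ π[h,x](ρ[x/y](ρ[h/f](π[f,y](S)))))) → 10

== RESULT ==
d | x
1 | p
1 | q
1 | q
1 | r
1 | s
4 | p
4 | t
5 | q
5 | t
6 | t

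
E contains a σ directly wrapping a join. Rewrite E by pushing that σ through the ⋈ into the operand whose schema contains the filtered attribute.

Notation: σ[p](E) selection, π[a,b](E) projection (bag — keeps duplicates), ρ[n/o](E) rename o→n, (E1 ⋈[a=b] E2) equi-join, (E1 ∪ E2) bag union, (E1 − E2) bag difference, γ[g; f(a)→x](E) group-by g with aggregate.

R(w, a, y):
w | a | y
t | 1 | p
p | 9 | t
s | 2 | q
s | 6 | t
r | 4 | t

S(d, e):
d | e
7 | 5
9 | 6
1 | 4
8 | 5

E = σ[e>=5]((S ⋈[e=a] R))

σ filters on e, owned by the left side.
E' = (σ[e>=5](S) ⋈[e=a] R)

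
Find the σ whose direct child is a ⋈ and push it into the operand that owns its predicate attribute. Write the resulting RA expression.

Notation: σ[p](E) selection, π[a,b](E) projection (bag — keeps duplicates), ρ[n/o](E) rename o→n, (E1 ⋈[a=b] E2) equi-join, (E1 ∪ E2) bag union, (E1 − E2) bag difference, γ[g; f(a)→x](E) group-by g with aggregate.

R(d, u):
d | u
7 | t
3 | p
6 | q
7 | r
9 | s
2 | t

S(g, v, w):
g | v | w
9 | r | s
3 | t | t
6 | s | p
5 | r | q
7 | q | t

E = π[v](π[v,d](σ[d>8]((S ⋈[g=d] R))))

σ filters on d, owned by the right side.
E' = π[v](π[v,d]((S ⋈[g=d] σ[d>8](R))))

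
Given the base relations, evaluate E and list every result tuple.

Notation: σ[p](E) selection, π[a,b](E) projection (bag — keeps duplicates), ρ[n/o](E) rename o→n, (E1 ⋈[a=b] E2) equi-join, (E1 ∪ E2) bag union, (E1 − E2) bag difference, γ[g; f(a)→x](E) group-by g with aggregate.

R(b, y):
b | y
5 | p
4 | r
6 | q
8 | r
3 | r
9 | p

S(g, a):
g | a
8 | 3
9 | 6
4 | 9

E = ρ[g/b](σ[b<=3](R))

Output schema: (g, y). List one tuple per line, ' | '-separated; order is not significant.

Per-node cardinality:
  R → 6
  σ[b<=3](R) → 1
  ρ[g/b](σ[b<=3](R)) → 1

== RESULT ==
g | y
3 | r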